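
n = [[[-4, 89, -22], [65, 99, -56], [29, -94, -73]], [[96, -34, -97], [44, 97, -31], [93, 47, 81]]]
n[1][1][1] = 97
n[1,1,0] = 44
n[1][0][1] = -34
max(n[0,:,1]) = 99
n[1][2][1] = 47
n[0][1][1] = 99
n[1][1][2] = -31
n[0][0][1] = 89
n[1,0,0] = 96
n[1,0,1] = -34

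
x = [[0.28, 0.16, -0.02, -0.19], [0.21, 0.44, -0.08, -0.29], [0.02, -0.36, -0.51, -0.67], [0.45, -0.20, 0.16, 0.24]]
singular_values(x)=[0.96, 0.64, 0.55, 0.03]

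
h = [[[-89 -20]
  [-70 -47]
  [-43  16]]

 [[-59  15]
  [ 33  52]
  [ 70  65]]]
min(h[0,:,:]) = -89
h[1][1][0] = 33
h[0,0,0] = -89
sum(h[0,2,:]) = -27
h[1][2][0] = 70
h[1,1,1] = 52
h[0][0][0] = -89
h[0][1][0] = -70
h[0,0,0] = -89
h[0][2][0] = -43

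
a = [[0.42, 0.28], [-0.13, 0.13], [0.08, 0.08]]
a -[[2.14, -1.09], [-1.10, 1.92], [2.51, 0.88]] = [[-1.72,  1.37], [0.97,  -1.79], [-2.43,  -0.80]]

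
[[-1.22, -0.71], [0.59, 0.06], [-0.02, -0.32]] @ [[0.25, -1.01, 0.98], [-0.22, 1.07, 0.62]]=[[-0.15, 0.47, -1.64], [0.13, -0.53, 0.62], [0.07, -0.32, -0.22]]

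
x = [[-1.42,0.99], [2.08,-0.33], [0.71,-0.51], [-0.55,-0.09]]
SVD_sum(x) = [[-1.57,  0.57],[1.95,  -0.70],[0.79,  -0.29],[-0.46,  0.17]] + [[0.15,0.42],[0.13,0.37],[-0.08,-0.22],[-0.09,-0.26]]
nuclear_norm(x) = 3.53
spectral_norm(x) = 2.83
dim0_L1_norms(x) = [4.76, 1.92]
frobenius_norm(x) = 2.92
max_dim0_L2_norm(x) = 2.67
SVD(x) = [[-0.59, -0.64], [0.73, -0.57], [0.30, 0.34], [-0.17, 0.39]] @ diag([2.831548500775563, 0.6992375045402374]) @ [[0.94, -0.34],[-0.34, -0.94]]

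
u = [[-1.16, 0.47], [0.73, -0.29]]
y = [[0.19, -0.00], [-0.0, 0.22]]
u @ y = [[-0.22, 0.1], [0.14, -0.06]]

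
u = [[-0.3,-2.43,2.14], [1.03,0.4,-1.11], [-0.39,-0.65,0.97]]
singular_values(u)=[3.66, 1.05, 0.1]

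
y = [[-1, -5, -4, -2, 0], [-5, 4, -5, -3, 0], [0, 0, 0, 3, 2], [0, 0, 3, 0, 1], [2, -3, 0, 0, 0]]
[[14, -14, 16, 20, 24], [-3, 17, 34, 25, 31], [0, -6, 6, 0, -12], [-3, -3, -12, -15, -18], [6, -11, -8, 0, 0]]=y @ [[0, -1, -4, 0, 0], [-2, 3, 0, 0, 0], [-1, 0, -4, -5, -5], [0, 0, 2, 0, -2], [0, -3, 0, 0, -3]]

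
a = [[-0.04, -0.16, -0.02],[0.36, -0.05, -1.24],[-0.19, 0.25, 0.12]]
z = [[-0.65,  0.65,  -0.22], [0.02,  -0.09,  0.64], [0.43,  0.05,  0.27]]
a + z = [[-0.69, 0.49, -0.24], [0.38, -0.14, -0.6], [0.24, 0.3, 0.39]]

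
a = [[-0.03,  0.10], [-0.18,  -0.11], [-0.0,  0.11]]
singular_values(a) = [0.22, 0.13]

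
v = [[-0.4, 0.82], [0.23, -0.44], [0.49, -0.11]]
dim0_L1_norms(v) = [1.12, 1.37]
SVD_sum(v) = [[-0.49, 0.76], [0.27, -0.41], [0.20, -0.3]] + [[0.09, 0.06], [-0.04, -0.03], [0.29, 0.19]]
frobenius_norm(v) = 1.15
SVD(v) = [[-0.83, 0.30],  [0.45, -0.13],  [0.33, 0.94]] @ diag([1.0924013844650886, 0.3711592855079304]) @ [[0.55, -0.84], [0.84, 0.55]]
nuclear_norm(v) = 1.46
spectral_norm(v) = 1.09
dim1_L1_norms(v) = [1.22, 0.67, 0.6]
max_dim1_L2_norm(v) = 0.91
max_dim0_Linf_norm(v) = 0.82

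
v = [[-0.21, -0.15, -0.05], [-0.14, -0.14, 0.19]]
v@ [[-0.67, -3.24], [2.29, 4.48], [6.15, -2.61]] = [[-0.51, 0.14],[0.94, -0.67]]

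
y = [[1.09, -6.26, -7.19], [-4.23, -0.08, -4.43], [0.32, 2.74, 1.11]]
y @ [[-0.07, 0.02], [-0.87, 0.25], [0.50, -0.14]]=[[1.77, -0.54], [-1.85, 0.52], [-1.85, 0.54]]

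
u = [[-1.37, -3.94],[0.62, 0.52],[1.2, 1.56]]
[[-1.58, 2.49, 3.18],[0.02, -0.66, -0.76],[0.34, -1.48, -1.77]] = u@[[-0.43, -0.75, -0.77], [0.55, -0.37, -0.54]]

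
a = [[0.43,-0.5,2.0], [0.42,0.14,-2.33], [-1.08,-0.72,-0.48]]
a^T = [[0.43, 0.42, -1.08],[-0.5, 0.14, -0.72],[2.0, -2.33, -0.48]]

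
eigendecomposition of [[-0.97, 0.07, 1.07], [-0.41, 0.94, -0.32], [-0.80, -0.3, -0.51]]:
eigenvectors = [[(0.74+0j), 0.74-0.00j, 0.05+0.00j], [0.10+0.17j, 0.10-0.17j, -0.98+0.00j], [0.13+0.63j, 0.13-0.63j, (0.17+0j)]]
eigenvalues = [(-0.78+0.93j), (-0.78-0.93j), (1.02+0j)]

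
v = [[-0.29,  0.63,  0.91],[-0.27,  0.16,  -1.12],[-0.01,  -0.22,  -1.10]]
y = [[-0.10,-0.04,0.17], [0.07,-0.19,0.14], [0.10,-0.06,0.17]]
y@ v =[[0.04,-0.11,-0.23],[0.03,-0.02,0.12],[-0.01,0.02,-0.03]]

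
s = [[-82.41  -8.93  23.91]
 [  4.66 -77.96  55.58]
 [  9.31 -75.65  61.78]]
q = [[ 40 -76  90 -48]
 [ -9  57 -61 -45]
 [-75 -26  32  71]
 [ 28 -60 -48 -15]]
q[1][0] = -9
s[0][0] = -82.41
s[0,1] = -8.93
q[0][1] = -76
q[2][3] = 71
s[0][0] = -82.41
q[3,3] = -15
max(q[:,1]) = 57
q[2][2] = 32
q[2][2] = 32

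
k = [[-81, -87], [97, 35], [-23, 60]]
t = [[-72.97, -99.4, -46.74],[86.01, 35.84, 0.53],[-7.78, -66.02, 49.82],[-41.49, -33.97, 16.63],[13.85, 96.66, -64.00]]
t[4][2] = -64.0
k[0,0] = -81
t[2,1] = -66.02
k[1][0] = 97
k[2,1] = 60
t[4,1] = 96.66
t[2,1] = -66.02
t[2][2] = 49.82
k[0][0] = -81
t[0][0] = -72.97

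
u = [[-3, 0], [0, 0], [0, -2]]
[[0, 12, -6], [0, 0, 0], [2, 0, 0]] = u @ [[0, -4, 2], [-1, 0, 0]]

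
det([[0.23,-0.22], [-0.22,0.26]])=0.011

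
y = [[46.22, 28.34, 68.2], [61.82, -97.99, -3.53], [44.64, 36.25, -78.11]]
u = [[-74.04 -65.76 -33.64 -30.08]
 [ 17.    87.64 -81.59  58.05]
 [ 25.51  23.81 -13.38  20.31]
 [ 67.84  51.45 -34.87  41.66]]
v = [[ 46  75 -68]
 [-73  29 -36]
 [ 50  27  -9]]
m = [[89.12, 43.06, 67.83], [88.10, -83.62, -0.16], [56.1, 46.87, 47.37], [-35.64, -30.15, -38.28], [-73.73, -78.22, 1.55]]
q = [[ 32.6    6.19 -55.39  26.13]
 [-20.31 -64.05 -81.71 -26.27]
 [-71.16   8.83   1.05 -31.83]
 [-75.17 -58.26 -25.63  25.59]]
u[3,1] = 51.45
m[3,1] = -30.15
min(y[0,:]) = 28.34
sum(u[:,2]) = -163.48000000000002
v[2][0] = 50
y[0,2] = 68.2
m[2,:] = [56.1, 46.87, 47.37]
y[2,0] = 44.64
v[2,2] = -9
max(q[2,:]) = 8.83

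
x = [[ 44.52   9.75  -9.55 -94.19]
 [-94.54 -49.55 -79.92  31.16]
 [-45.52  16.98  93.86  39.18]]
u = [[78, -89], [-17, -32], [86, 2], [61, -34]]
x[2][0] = -45.52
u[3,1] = -34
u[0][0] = 78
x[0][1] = 9.75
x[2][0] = -45.52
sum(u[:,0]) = 208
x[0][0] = 44.52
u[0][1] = -89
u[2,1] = 2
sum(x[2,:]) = 104.5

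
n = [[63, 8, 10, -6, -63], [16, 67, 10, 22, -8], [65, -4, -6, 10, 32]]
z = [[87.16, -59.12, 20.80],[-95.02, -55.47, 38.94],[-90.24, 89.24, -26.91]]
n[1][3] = 22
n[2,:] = [65, -4, -6, 10, 32]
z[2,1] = 89.24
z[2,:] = [-90.24, 89.24, -26.91]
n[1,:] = [16, 67, 10, 22, -8]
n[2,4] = 32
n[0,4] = -63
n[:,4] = [-63, -8, 32]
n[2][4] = 32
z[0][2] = 20.8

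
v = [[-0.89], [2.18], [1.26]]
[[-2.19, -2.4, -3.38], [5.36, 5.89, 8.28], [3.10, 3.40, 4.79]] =v @ [[2.46,2.7,3.80]]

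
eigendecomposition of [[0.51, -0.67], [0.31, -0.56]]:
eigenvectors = [[0.93, 0.63], [0.36, 0.77]]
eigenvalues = [0.26, -0.31]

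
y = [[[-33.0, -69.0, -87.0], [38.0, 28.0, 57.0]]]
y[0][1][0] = 38.0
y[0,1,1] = 28.0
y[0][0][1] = -69.0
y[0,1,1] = 28.0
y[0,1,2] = 57.0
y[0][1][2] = 57.0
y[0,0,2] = -87.0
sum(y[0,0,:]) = -189.0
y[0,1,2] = 57.0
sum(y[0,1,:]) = 123.0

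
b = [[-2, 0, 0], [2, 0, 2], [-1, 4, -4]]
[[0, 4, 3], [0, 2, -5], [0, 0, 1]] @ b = [[5, 12, -4], [9, -20, 24], [-1, 4, -4]]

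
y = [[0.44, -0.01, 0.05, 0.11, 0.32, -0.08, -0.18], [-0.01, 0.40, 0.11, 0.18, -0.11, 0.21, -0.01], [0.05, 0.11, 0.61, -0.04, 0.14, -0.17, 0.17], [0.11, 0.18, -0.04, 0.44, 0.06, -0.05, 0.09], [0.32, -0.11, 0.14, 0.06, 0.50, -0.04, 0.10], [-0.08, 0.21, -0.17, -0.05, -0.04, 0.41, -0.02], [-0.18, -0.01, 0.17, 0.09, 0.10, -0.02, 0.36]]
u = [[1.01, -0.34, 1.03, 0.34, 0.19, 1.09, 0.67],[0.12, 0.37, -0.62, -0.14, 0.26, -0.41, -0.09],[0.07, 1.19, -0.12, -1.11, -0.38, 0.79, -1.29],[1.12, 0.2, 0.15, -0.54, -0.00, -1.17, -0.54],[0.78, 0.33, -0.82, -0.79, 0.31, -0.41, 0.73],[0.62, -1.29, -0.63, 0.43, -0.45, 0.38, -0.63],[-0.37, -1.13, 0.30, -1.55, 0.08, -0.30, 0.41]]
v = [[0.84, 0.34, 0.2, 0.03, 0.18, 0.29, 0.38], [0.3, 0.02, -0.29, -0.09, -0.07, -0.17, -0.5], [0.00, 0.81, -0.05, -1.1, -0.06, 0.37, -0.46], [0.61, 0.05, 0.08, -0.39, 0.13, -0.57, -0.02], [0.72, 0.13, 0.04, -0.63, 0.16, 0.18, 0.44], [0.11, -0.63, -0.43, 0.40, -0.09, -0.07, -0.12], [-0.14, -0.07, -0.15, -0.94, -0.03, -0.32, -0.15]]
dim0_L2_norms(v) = [1.31, 1.09, 0.58, 1.68, 0.3, 0.85, 0.91]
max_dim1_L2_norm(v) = 1.49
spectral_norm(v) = 1.92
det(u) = 9.49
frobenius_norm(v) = 2.78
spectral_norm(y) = 0.95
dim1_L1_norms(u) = [4.67, 2.01, 4.95, 3.72, 4.17, 4.43, 4.14]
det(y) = -0.00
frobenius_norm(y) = 1.48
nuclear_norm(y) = 3.16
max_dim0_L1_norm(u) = 4.9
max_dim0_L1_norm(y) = 1.29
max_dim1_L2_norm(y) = 0.68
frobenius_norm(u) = 4.85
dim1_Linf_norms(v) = [0.84, 0.5, 1.1, 0.61, 0.72, 0.63, 0.94]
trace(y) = 3.16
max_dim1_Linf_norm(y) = 0.61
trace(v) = 0.36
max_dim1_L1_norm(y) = 1.29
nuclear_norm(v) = 5.73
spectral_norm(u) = 2.57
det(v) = 0.00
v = y @ u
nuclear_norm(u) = 11.81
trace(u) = 1.82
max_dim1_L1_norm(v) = 2.85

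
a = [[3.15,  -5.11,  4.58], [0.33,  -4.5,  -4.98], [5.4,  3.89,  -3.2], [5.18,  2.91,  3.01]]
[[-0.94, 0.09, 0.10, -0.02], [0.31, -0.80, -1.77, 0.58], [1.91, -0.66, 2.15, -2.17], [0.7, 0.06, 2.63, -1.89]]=a @ [[0.16, -0.08, 0.28, -0.28],[0.13, 0.04, 0.27, -0.16],[-0.17, 0.12, 0.13, 0.01]]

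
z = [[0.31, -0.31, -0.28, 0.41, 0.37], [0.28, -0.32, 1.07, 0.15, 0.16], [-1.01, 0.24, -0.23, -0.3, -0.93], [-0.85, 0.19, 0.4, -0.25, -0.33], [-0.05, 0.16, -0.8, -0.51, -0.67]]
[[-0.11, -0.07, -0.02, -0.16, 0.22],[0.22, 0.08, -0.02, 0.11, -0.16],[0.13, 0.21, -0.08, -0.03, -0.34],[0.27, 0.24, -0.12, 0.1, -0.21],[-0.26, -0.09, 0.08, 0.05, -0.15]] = z @ [[-0.22,-0.27,0.22,0.03,-0.02],  [0.07,-0.16,0.21,-0.04,0.06],  [0.27,0.1,0.0,0.13,-0.2],  [0.12,-0.01,0.04,-0.44,0.07],  [0.01,0.00,-0.11,0.10,0.43]]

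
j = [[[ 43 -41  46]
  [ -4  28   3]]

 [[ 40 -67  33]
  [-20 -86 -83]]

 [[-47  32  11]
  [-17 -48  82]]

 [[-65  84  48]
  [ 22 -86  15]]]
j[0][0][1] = -41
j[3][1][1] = -86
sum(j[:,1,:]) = -194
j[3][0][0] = -65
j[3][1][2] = 15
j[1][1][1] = -86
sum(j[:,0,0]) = -29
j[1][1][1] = -86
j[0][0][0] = 43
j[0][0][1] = -41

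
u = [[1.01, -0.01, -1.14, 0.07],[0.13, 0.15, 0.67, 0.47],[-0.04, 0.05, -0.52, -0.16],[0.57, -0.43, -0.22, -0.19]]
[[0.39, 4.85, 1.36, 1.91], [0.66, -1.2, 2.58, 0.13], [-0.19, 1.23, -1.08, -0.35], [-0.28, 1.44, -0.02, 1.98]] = u @ [[0.98, 0.56, 3.46, 3.73], [1.76, -2.14, 3.31, 0.99], [0.50, -3.55, 1.89, 1.43], [-0.14, 3.04, 0.78, -3.11]]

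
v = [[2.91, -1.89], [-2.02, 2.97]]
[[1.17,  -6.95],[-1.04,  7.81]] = v@[[0.31, -1.22], [-0.14, 1.80]]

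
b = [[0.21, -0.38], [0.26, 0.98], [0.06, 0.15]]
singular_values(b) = [1.08, 0.29]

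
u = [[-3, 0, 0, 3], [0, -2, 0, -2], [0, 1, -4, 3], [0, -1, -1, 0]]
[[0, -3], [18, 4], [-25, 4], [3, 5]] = u@ [[-4, 4], [-5, -5], [2, 0], [-4, 3]]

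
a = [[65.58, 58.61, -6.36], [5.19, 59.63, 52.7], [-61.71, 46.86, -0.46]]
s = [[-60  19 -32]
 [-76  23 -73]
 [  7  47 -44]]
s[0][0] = -60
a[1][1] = 59.63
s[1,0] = -76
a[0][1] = 58.61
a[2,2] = -0.46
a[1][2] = 52.7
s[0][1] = 19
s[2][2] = -44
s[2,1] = 47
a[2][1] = 46.86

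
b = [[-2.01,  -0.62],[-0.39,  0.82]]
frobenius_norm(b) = 2.29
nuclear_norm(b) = 3.00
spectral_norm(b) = 2.11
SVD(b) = [[-1.00, -0.08], [-0.08, 1.00]] @ diag([2.108426274082578, 0.896403171992523]) @ [[0.96, 0.26],[-0.26, 0.96]]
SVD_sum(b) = [[-2.03, -0.55], [-0.15, -0.04]] + [[0.02, -0.07],[-0.24, 0.86]]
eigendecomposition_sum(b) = [[-2.04, -0.43],  [-0.27, -0.06]] + [[0.03, -0.19], [-0.12, 0.88]]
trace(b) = -1.19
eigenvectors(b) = [[-0.99, 0.21], [-0.13, -0.98]]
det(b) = -1.89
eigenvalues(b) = [-2.09, 0.9]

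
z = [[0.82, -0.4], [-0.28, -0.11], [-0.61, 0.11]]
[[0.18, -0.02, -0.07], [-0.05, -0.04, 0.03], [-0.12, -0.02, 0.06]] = z @ [[0.19, 0.07, -0.10], [-0.07, 0.19, -0.03]]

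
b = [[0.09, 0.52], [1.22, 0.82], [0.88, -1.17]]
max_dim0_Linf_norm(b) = 1.22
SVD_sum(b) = [[0.18,0.49], [0.42,1.12], [-0.28,-0.74]] + [[-0.09,0.03], [0.80,-0.3], [1.16,-0.43]]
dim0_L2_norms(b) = [1.51, 1.52]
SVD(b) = [[-0.34, -0.06], [-0.78, 0.57], [0.52, 0.82]] @ diag([1.5225777164369896, 1.5047780890913853]) @ [[-0.35,-0.94], [0.94,-0.35]]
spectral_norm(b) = 1.52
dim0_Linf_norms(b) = [1.22, 1.17]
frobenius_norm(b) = 2.14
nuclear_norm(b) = 3.03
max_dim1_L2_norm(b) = 1.47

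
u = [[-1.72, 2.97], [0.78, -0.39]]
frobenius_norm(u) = 3.54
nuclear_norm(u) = 3.98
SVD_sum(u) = [[-1.8,2.92], [0.39,-0.63]] + [[0.08, 0.05],  [0.39, 0.24]]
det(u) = -1.65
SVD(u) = [[-0.98, 0.21], [0.21, 0.98]] @ diag([3.5099772593312335, 0.4688919267566934]) @ [[0.53, -0.85], [0.85, 0.53]]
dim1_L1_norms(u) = [4.69, 1.17]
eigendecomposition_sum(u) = [[-1.9, 2.43], [0.64, -0.81]] + [[0.18, 0.54], [0.14, 0.42]]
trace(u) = -2.11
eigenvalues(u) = [-2.72, 0.61]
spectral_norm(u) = 3.51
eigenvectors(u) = [[-0.95, -0.79], [0.32, -0.62]]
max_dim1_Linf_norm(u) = 2.97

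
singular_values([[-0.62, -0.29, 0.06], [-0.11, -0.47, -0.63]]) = [0.86, 0.61]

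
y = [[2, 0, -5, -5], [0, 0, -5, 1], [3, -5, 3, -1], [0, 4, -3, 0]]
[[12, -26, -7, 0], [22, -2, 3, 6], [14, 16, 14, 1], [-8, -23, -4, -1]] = y @ [[1, -3, 4, 0], [-5, -5, -1, -1], [-4, 1, 0, -1], [2, 3, 3, 1]]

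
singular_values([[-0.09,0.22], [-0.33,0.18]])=[0.42, 0.13]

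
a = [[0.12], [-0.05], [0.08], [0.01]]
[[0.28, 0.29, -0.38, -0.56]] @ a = [[-0.02]]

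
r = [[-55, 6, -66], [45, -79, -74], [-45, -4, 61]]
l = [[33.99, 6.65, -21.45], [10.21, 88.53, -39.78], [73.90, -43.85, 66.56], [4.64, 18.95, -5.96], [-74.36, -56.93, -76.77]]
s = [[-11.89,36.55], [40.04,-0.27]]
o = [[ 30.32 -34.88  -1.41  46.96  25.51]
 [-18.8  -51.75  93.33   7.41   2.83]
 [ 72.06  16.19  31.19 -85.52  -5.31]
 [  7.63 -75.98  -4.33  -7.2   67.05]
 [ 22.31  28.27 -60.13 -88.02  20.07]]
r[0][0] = -55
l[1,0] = 10.21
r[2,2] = 61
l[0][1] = 6.65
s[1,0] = 40.04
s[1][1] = -0.27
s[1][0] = 40.04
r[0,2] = -66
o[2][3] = -85.52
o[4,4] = 20.07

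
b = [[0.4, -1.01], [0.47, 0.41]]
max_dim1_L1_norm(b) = 1.41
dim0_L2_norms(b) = [0.62, 1.09]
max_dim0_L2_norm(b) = 1.09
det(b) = 0.64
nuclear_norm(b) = 1.69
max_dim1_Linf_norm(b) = 1.01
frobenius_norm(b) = 1.25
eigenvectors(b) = [[0.83+0.00j, (0.83-0j)], [-0.00-0.56j, -0.00+0.56j]]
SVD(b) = [[-0.97, 0.26],[0.26, 0.97]] @ diag([1.1136249786398869, 0.5735323939842558]) @ [[-0.24, 0.97], [0.97, 0.24]]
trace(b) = 0.81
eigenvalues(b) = [(0.4+0.69j), (0.4-0.69j)]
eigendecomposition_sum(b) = [[(0.2+0.35j), (-0.5+0.3j)], [0.23-0.14j, (0.2+0.34j)]] + [[0.20-0.35j, (-0.5-0.3j)], [0.23+0.14j, 0.20-0.34j]]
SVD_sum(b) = [[0.26, -1.05], [-0.07, 0.28]] + [[0.14,0.04], [0.54,0.13]]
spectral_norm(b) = 1.11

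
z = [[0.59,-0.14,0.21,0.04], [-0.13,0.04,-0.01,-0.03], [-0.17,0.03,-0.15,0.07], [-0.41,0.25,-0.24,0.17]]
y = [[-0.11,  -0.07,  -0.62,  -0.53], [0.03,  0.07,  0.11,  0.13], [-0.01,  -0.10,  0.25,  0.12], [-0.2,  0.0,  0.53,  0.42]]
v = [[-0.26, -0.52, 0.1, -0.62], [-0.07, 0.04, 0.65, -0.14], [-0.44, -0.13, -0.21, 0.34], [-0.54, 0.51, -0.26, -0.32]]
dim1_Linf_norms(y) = [0.62, 0.13, 0.25, 0.53]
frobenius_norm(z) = 0.90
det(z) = 0.00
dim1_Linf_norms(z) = [0.59, 0.13, 0.17, 0.41]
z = y @ v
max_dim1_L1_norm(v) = 1.63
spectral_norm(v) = 0.91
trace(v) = -0.75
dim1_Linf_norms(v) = [0.62, 0.65, 0.44, 0.54]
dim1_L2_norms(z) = [0.64, 0.14, 0.24, 0.56]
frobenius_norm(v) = 1.51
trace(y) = 0.63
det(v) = -0.26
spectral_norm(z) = 0.87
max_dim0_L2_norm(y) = 0.86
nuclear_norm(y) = 1.49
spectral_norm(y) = 1.11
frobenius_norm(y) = 1.14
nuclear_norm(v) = 2.93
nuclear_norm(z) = 1.17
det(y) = -0.00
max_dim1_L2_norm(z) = 0.64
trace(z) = 0.65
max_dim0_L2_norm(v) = 0.79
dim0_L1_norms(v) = [1.31, 1.2, 1.22, 1.42]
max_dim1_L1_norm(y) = 1.33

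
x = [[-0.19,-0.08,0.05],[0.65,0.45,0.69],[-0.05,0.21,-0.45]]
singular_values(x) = [1.09, 0.45, 0.11]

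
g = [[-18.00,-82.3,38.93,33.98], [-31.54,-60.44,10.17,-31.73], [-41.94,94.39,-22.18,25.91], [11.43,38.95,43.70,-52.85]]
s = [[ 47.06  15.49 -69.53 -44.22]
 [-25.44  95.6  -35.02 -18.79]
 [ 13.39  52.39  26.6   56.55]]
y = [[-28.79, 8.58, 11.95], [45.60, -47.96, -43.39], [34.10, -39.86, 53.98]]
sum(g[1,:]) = -113.53999999999999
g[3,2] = 43.7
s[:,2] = [-69.53, -35.02, 26.6]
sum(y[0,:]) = -8.260000000000002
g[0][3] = 33.98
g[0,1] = -82.3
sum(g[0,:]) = -27.39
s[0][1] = 15.49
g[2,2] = -22.18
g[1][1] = -60.44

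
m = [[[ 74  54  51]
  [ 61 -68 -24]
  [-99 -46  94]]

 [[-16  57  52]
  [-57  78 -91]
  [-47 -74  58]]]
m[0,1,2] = -24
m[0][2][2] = 94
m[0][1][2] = -24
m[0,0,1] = 54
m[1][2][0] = -47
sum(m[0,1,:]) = -31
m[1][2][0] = -47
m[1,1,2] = -91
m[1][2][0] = -47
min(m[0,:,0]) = -99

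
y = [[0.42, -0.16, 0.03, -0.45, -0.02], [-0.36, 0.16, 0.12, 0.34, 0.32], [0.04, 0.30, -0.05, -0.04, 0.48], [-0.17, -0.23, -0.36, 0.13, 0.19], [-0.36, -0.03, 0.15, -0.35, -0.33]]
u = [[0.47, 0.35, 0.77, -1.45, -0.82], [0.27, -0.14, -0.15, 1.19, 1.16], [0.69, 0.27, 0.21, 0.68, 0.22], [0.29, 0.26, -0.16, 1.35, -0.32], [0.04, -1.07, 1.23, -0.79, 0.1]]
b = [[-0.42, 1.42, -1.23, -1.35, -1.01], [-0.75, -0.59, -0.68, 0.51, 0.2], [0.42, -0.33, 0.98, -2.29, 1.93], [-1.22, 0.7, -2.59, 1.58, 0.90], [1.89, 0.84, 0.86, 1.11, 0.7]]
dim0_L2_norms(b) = [2.44, 1.92, 3.22, 3.32, 2.47]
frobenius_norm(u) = 3.62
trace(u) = 1.99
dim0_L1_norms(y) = [1.35, 0.88, 0.71, 1.31, 1.34]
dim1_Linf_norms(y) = [0.45, 0.36, 0.48, 0.36, 0.36]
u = y @ b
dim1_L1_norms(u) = [3.86, 2.91, 2.07, 2.38, 3.23]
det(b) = 7.46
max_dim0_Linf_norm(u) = 1.45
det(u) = -0.16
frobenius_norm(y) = 1.33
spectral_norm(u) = 2.90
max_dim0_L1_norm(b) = 6.84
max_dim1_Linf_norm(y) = 0.48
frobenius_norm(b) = 6.10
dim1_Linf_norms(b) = [1.42, 0.75, 2.29, 2.59, 1.89]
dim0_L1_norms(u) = [1.76, 2.09, 2.52, 5.46, 2.62]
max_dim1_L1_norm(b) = 6.99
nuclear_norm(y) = 2.67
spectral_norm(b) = 4.22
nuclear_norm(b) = 11.87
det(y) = -0.02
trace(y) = 0.33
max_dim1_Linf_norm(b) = 2.59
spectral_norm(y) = 0.92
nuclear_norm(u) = 6.54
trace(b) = 2.25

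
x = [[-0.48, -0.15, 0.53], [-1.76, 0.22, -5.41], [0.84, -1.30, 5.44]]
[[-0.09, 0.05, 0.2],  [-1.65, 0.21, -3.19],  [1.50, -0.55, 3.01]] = x @[[0.42, -0.21, 0.16],[-0.21, 0.5, 0.05],[0.16, 0.05, 0.54]]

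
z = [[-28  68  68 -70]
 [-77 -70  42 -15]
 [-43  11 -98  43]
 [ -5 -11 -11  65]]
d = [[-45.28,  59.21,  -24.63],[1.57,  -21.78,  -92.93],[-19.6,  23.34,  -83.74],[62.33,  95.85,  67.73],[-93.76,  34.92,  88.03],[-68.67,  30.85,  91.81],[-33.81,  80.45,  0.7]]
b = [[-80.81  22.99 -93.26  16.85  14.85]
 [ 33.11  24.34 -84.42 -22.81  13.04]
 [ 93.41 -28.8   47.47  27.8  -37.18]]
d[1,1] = -21.78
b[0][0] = -80.81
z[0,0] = -28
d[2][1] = 23.34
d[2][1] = 23.34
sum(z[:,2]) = 1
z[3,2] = -11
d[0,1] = 59.21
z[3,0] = -5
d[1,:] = [1.57, -21.78, -92.93]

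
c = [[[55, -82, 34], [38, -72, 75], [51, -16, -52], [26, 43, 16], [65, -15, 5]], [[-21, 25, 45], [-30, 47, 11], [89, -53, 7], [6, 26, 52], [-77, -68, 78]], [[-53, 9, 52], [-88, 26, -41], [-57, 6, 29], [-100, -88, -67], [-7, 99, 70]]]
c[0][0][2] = 34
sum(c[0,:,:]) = 171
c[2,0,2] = 52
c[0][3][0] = 26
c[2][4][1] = 99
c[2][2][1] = 6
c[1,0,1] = 25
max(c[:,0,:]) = 55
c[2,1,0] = -88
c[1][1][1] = 47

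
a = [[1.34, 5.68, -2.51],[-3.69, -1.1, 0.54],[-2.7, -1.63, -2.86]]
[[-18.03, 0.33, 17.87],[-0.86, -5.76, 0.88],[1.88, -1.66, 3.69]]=a @ [[1.27, 1.65, -1.29], [-3.43, -0.61, 2.73], [0.1, -0.63, -1.63]]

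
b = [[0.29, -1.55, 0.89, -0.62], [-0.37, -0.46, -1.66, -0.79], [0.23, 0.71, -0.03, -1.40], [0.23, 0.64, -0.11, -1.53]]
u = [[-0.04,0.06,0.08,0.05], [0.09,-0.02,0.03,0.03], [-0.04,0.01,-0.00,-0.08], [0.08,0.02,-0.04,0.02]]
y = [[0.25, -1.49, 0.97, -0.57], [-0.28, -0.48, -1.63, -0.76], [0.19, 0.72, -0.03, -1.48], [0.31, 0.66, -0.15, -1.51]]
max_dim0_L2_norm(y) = 2.32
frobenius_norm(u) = 0.20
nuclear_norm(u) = 0.37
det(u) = 0.00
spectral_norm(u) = 0.15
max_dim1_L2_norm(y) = 1.88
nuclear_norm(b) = 6.11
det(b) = 0.03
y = b + u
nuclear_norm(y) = 6.17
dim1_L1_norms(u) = [0.23, 0.17, 0.13, 0.16]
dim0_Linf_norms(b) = [0.37, 1.55, 1.66, 1.53]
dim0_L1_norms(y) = [1.03, 3.35, 2.78, 4.32]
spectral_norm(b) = 2.46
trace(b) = -1.73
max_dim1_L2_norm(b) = 1.93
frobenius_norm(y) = 3.56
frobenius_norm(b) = 3.57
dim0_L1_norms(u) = [0.25, 0.11, 0.15, 0.18]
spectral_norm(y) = 2.50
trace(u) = -0.04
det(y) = 0.79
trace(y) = -1.77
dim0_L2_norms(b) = [0.57, 1.88, 1.89, 2.3]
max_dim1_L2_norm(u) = 0.12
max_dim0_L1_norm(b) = 4.34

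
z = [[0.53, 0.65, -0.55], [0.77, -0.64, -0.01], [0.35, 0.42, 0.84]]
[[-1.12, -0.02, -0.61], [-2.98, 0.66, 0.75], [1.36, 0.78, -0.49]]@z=[[-0.82,-0.97,0.10], [-0.81,-2.04,2.26], [1.15,0.18,-1.17]]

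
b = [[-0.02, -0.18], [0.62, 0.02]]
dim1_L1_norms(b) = [0.2, 0.64]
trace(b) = 0.00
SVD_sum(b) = [[-0.03, -0.00],  [0.62, 0.03]] + [[0.01, -0.18], [0.0, -0.01]]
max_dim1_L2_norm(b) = 0.62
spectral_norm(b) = 0.62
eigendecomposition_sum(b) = [[(-0.01+0.17j), -0.09-0.00j], [0.31+0.00j, 0.01+0.17j]] + [[-0.01-0.17j, -0.09+0.00j], [(0.31-0j), (0.01-0.17j)]]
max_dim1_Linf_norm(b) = 0.62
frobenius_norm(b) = 0.65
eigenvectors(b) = [[0.03-0.47j, (0.03+0.47j)],[-0.88+0.00j, -0.88-0.00j]]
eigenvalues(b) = [(-0+0.33j), (-0-0.33j)]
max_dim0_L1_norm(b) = 0.64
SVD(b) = [[-0.05, 1.00],  [1.00, 0.05]] @ diag([0.6209072203437451, 0.17909277965625478]) @ [[1.00, 0.05], [0.05, -1.0]]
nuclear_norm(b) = 0.80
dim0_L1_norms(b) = [0.64, 0.2]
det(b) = 0.11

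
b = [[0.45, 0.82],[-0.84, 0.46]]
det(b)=0.896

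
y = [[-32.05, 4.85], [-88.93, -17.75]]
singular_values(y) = [95.73, 10.45]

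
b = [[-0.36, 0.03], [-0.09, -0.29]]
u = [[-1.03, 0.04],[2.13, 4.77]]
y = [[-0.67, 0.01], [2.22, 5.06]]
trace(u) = 3.74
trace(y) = 4.39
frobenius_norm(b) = 0.47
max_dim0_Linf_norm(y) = 5.06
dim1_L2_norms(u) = [1.03, 5.22]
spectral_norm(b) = 0.38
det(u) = -5.00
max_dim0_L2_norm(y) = 5.06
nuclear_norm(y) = 6.15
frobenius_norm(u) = 5.32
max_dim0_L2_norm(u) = 4.77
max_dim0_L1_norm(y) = 5.07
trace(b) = -0.65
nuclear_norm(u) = 6.19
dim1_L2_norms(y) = [0.67, 5.53]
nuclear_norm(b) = 0.66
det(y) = -3.41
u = b + y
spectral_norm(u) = 5.24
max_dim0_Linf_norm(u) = 4.77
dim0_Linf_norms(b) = [0.36, 0.29]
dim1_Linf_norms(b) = [0.36, 0.29]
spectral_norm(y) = 5.53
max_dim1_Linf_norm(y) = 5.06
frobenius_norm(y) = 5.57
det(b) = 0.11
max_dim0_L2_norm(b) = 0.37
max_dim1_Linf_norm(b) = 0.36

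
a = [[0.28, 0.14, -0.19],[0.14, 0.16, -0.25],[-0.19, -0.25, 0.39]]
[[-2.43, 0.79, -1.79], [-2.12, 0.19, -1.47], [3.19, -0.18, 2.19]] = a @ [[-4.18, 3.88, -3.66],[-4.9, -1.31, -1.88],[3.0, 0.58, 2.62]]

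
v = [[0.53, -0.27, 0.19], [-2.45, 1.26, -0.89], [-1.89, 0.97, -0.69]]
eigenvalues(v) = [1.11, 0.0, -0.01]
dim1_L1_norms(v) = [0.99, 4.6, 3.55]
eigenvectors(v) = [[-0.17, 0.43, -0.03], [0.78, 0.90, 0.53], [0.60, 0.08, 0.85]]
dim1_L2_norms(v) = [0.62, 2.9, 2.23]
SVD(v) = [[-0.17,-0.70,-0.69], [0.78,0.33,-0.53], [0.6,-0.63,0.49]] @ diag([3.7096064726515716, 0.0036980073121739977, 0.0024784679703301177]) @ [[-0.85, 0.43, -0.31], [-0.33, 0.02, 0.94], [-0.42, -0.9, -0.13]]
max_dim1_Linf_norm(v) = 2.45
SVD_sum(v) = [[0.53,  -0.27,  0.19], [-2.45,  1.26,  -0.89], [-1.89,  0.97,  -0.69]] + [[0.0,  -0.00,  -0.00], [-0.0,  0.0,  0.00], [0.00,  -0.0,  -0.00]] + [[0.00,  0.0,  0.00],[0.00,  0.0,  0.00],[-0.00,  -0.0,  -0.00]]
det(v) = -0.00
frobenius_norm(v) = 3.71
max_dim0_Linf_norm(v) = 2.45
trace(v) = 1.10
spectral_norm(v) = 3.71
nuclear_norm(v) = 3.72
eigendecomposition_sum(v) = [[0.53,-0.27,0.19],[-2.44,1.25,-0.88],[-1.88,0.96,-0.68]] + [[0.00, 0.00, -0.0],[0.00, 0.0, -0.00],[0.00, 0.0, -0.0]] + [[0.0, -0.0, 0.0], [-0.01, 0.01, -0.01], [-0.01, 0.01, -0.01]]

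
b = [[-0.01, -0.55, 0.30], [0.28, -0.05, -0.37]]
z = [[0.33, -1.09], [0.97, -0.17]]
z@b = [[-0.31, -0.13, 0.50], [-0.06, -0.52, 0.35]]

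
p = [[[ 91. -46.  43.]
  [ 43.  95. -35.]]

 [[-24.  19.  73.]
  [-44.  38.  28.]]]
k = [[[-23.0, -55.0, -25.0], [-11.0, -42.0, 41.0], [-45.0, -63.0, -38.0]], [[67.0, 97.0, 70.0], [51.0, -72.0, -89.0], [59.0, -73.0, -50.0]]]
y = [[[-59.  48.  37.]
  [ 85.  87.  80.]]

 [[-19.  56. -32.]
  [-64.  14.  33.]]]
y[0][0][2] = 37.0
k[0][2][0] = -45.0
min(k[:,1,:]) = -89.0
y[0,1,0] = 85.0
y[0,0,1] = 48.0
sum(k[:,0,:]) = 131.0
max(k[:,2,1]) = -63.0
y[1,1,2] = 33.0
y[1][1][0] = -64.0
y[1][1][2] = 33.0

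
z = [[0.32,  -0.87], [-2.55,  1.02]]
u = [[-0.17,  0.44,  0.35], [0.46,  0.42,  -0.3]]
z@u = [[-0.45,  -0.22,  0.37],[0.90,  -0.69,  -1.2]]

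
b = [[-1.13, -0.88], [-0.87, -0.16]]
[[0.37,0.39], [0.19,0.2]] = b @ [[-0.19, -0.20],  [-0.18, -0.19]]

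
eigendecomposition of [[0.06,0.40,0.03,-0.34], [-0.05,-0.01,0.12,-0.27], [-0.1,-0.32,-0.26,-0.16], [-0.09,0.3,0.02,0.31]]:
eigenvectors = [[0.84+0.00j, (-0.35+0j), (-0.69+0j), -0.69-0.00j],[(0.2+0j), (0.22+0j), -0.15-0.45j, (-0.15+0.45j)],[(-0.12+0j), (-0.9+0j), (0.44-0.13j), (0.44+0.13j)],[-0.48+0.00j, (-0.14+0j), (-0.26+0.16j), (-0.26-0.16j)]]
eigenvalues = [(0.35+0j), (-0.25+0j), 0.35j, -0.35j]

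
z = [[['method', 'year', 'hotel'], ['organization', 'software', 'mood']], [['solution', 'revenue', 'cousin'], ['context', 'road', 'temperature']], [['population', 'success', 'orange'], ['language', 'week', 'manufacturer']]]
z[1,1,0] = 'context'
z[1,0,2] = 'cousin'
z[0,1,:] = ['organization', 'software', 'mood']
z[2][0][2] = 'orange'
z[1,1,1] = 'road'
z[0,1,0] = 'organization'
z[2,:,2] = ['orange', 'manufacturer']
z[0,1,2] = 'mood'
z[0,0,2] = 'hotel'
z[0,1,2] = 'mood'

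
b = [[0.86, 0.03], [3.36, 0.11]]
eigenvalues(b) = [0.98, -0.01]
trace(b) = 0.97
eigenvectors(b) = [[0.25, -0.03], [0.97, 1.0]]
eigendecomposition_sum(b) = [[0.86, 0.03], [3.34, 0.12]] + [[-0.0, 0.00], [0.02, -0.01]]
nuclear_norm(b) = 3.47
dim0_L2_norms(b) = [3.47, 0.11]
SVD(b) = [[-0.25, -0.97], [-0.97, 0.25]] @ diag([3.4701868548957693, 0.0017866473072633312]) @ [[-1.00, -0.03], [0.03, -1.0]]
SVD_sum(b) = [[0.86, 0.03],[3.36, 0.11]] + [[-0.00,0.0], [0.00,-0.00]]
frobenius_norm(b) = 3.47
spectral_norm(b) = 3.47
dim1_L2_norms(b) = [0.86, 3.36]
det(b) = -0.01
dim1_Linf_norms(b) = [0.86, 3.36]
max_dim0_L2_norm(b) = 3.47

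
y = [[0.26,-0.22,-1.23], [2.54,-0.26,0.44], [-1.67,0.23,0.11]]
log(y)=[[(-0.21+1.44j),  -0.95+0.50j,  -1.55+1.87j],[-3.65-2.17j,  -7.16+3.78j,  (-11.84+2.38j)],[0.51+1.89j,  (1.13-0.56j),  2.05+1.06j]]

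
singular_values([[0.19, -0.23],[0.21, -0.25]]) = [0.44, 0.0]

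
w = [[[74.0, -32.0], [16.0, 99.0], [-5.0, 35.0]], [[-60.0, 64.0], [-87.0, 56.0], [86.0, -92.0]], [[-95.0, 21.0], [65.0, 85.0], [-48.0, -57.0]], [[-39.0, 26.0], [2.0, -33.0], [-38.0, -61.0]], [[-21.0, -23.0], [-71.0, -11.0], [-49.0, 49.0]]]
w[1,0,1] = 64.0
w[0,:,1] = [-32.0, 99.0, 35.0]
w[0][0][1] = -32.0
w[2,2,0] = -48.0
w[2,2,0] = -48.0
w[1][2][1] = -92.0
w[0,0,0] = 74.0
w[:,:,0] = [[74.0, 16.0, -5.0], [-60.0, -87.0, 86.0], [-95.0, 65.0, -48.0], [-39.0, 2.0, -38.0], [-21.0, -71.0, -49.0]]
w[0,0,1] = -32.0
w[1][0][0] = -60.0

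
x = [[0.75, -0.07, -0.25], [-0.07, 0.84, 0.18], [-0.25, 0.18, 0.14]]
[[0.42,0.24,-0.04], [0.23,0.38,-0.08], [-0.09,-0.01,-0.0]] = x @ [[0.57, 0.33, -0.05], [0.33, 0.5, -0.1], [-0.05, -0.1, 0.02]]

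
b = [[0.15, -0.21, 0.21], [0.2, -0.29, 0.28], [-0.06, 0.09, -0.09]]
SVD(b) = [[-0.58, -0.80, -0.14], [-0.78, 0.59, -0.2], [0.24, -0.00, -0.97]] @ diag([0.5770331834615146, 0.004611491427020077, 0.003382208019714126]) @ [[-0.45, 0.64, -0.63], [-0.37, -0.77, -0.52], [-0.81, 0.00, 0.58]]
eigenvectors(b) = [[0.56, 0.83, -0.49],[0.79, 0.55, 0.41],[-0.25, -0.0, 0.77]]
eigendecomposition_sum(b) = [[0.14, -0.20, 0.2], [0.19, -0.29, 0.27], [-0.06, 0.09, -0.09]] + [[0.01, -0.01, 0.01], [0.01, -0.00, 0.01], [-0.00, 0.0, -0.0]] + [[-0.0,0.0,0.00], [0.00,-0.00,-0.0], [0.0,-0.00,-0.0]]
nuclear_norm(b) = 0.59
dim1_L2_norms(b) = [0.33, 0.45, 0.14]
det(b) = 0.00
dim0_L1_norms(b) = [0.41, 0.59, 0.58]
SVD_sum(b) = [[0.15, -0.21, 0.21],[0.2, -0.29, 0.28],[-0.06, 0.09, -0.09]] + [[0.0, 0.00, 0.00], [-0.00, -0.0, -0.00], [0.0, 0.0, 0.0]] + [[0.0, -0.0, -0.0], [0.0, -0.0, -0.0], [0.0, -0.00, -0.00]]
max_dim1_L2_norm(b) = 0.45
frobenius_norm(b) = 0.58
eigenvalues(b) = [-0.24, 0.01, -0.0]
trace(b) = -0.23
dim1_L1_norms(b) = [0.57, 0.77, 0.24]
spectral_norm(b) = 0.58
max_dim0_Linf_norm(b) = 0.29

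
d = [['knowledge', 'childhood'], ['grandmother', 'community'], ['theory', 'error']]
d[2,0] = 'theory'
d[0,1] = 'childhood'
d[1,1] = 'community'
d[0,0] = 'knowledge'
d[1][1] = 'community'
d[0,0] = 'knowledge'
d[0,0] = 'knowledge'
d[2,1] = 'error'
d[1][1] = 'community'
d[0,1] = 'childhood'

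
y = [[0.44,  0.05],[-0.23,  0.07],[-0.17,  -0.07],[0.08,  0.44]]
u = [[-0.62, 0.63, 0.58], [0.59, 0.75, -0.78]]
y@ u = [[-0.24,0.31,0.22],[0.18,-0.09,-0.19],[0.06,-0.16,-0.04],[0.21,0.38,-0.30]]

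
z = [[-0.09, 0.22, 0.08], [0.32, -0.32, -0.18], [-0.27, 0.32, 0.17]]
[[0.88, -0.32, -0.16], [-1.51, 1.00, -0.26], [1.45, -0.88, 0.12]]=z @ [[-1.38, 2.08, -3.07],[3.63, 0.19, -1.54],[-0.51, -2.22, -1.25]]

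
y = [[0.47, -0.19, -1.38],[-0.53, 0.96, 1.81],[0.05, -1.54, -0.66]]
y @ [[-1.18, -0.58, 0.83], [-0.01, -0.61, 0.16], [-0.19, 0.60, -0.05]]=[[-0.29, -0.98, 0.43], [0.27, 0.81, -0.38], [0.08, 0.51, -0.17]]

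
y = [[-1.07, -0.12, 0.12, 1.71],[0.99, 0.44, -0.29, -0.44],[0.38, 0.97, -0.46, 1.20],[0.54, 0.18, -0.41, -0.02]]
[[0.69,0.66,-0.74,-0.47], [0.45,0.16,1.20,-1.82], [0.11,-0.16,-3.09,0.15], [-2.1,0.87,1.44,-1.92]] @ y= [[-0.62, -0.59, 0.42, 0.01], [-0.85, 0.85, 0.20, 2.18], [-1.37, -3.05, 1.42, -3.45], [2.62, 1.69, -0.38, -2.21]]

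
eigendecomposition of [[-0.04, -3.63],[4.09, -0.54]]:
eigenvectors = [[0.04+0.68j,  0.04-0.68j], [(0.73+0j),  (0.73-0j)]]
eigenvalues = [(-0.29+3.85j), (-0.29-3.85j)]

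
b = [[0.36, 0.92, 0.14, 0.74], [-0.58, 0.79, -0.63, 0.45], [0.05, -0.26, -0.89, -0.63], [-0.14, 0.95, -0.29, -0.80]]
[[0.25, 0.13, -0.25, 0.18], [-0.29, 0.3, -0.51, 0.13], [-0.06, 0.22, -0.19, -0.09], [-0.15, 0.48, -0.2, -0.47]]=b @ [[0.51, 0.00, 0.04, 0.08], [0.00, 0.3, -0.22, -0.16], [0.04, -0.22, 0.39, -0.16], [0.08, -0.16, -0.16, 0.44]]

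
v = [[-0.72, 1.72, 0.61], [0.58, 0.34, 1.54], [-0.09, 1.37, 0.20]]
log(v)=[[(-0.16+2.89j), (-0.07-1.38j), 1.01-1.30j], [-0.21-0.31j, 0.55+1.44j, (0.4-1.6j)], [0.39-0.23j, (0.14-1.26j), 0.05+1.95j]]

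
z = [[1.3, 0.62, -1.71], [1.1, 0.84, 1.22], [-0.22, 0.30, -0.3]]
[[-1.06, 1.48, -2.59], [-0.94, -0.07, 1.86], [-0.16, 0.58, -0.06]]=z @ [[-0.37,-0.23,-0.52], [-0.74,1.13,0.83], [0.07,-0.63,1.42]]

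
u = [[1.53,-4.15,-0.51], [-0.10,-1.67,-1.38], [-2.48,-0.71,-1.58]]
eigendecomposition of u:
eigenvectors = [[(-0.47+0j),  (-0.7+0j),  -0.70-0.00j], [(-0.51+0j),  (-0.16+0.24j),  -0.16-0.24j], [(-0.72+0j),  0.57-0.33j,  0.57+0.33j]]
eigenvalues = [(-3.71+0j), (1+1.19j), (1-1.19j)]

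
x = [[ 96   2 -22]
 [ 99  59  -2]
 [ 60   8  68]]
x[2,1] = 8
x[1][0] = 99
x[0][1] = 2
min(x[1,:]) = -2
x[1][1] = 59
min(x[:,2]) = -22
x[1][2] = -2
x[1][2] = -2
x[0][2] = -22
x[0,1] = 2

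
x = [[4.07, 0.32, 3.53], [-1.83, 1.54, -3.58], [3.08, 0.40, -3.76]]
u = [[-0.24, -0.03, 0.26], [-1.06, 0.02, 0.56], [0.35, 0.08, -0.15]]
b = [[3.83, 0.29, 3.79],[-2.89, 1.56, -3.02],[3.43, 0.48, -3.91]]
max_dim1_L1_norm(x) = 7.92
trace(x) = 1.85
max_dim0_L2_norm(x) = 6.28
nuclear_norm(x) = 12.96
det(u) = -0.01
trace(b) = 1.48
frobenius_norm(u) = 1.31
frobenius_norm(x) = 8.45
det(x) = -42.80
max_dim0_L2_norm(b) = 6.23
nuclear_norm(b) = 13.47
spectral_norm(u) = 1.30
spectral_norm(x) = 6.76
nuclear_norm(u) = 1.51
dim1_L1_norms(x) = [7.92, 6.95, 7.24]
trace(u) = -0.37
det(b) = -49.63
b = x + u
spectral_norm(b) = 6.89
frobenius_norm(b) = 8.74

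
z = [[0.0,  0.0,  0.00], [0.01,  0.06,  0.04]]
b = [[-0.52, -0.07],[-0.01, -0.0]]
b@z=[[-0.0, -0.0, -0.0], [0.0, 0.0, 0.0]]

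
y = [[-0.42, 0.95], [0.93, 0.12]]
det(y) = -0.934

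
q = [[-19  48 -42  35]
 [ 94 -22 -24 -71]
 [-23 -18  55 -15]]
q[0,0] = -19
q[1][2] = -24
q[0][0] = -19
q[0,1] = 48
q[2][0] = -23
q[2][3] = -15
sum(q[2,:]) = -1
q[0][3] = 35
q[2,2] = 55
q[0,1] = 48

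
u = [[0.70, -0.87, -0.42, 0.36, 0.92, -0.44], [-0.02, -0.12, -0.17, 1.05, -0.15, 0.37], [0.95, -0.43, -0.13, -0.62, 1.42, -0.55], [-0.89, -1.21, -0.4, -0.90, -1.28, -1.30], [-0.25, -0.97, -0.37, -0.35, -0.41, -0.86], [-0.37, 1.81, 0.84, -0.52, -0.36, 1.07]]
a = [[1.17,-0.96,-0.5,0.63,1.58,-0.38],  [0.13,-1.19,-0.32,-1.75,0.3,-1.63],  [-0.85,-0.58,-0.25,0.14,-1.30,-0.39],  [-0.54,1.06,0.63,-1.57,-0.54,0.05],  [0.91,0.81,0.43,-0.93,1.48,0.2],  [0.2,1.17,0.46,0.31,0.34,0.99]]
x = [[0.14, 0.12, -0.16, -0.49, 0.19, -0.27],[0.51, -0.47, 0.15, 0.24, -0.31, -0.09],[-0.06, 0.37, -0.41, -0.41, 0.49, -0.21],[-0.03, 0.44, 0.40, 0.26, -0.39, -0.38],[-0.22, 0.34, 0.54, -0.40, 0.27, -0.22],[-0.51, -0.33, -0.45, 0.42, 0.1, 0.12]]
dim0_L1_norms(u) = [3.18, 5.41, 2.33, 3.8, 4.54, 4.59]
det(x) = -0.03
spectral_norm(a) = 3.21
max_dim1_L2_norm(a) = 2.71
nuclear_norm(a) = 9.17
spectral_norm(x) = 1.32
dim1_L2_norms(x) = [0.64, 0.82, 0.87, 0.85, 0.86, 0.88]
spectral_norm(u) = 3.43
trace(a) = 0.63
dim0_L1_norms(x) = [1.47, 2.07, 2.11, 2.22, 1.75, 1.29]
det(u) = -0.00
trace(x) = -0.09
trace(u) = 0.21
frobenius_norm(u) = 4.70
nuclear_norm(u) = 7.87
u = x @ a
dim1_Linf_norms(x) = [0.49, 0.51, 0.49, 0.44, 0.54, 0.51]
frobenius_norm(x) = 2.02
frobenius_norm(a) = 5.30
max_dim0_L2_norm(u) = 2.58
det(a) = 0.00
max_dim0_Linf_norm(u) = 1.81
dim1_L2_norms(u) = [1.61, 1.14, 1.95, 2.56, 1.47, 2.38]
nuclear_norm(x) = 4.23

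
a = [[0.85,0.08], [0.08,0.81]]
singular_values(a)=[0.91, 0.75]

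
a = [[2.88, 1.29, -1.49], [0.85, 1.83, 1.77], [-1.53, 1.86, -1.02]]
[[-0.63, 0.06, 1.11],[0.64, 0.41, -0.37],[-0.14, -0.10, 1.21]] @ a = [[-3.46, 1.36, -0.09], [2.76, 0.89, 0.15], [-2.34, 1.89, -1.20]]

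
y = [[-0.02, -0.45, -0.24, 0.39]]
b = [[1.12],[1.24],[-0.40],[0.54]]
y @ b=[[-0.27]]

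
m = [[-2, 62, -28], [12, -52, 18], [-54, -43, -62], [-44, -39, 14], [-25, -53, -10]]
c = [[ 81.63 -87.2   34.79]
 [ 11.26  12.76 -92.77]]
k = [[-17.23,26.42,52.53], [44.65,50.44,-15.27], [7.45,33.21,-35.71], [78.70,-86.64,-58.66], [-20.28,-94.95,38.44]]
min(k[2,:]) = -35.71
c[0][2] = 34.79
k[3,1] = -86.64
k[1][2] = -15.27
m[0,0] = -2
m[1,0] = 12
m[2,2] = -62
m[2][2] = -62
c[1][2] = -92.77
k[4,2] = 38.44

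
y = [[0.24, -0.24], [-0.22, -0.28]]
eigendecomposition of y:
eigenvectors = [[0.94,0.37], [-0.34,0.93]]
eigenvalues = [0.33, -0.37]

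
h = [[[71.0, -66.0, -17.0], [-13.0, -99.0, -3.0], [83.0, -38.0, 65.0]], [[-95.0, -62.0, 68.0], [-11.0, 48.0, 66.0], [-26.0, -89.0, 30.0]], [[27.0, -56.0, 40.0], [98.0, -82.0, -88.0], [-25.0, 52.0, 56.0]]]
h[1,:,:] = [[-95.0, -62.0, 68.0], [-11.0, 48.0, 66.0], [-26.0, -89.0, 30.0]]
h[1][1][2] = 66.0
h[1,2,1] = -89.0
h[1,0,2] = 68.0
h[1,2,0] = -26.0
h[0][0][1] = -66.0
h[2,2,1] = 52.0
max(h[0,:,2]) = 65.0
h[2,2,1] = 52.0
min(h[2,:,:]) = -88.0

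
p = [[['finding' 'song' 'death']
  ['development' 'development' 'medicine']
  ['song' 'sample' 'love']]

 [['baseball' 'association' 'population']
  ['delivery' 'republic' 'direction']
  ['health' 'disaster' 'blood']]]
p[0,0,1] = 'song'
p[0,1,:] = ['development', 'development', 'medicine']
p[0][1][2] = 'medicine'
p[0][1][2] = 'medicine'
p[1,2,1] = 'disaster'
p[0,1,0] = 'development'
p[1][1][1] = 'republic'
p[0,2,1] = 'sample'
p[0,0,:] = ['finding', 'song', 'death']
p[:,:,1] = [['song', 'development', 'sample'], ['association', 'republic', 'disaster']]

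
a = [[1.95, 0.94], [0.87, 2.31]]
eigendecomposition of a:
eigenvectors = [[-0.78, -0.65], [0.62, -0.76]]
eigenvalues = [1.21, 3.05]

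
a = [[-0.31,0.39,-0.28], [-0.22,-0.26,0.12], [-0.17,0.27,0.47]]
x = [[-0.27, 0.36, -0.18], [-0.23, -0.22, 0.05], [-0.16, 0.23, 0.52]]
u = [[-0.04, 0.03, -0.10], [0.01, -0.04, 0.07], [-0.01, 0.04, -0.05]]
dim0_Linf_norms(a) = [0.31, 0.39, 0.47]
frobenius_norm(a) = 0.88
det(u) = 0.00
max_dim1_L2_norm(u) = 0.11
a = u + x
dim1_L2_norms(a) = [0.57, 0.36, 0.57]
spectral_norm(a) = 0.60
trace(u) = -0.13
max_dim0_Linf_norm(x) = 0.52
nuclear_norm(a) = 1.49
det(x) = 0.09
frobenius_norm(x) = 0.83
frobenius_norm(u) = 0.15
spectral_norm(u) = 0.15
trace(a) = -0.10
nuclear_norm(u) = 0.18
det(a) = 0.11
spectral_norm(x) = 0.60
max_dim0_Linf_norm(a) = 0.47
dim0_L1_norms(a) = [0.7, 0.92, 0.87]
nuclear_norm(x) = 1.39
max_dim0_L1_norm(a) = 0.92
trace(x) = 0.03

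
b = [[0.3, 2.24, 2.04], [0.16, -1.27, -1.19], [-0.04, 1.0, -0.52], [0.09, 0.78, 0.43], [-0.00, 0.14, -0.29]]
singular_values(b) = [3.63, 1.11, 0.29]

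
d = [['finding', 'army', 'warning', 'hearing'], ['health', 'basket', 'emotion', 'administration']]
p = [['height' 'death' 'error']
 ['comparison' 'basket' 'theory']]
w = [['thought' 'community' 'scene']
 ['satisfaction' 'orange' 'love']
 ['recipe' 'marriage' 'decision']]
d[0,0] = 'finding'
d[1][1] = 'basket'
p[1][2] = 'theory'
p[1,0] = 'comparison'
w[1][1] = 'orange'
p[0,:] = ['height', 'death', 'error']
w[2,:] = ['recipe', 'marriage', 'decision']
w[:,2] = ['scene', 'love', 'decision']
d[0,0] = 'finding'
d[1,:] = ['health', 'basket', 'emotion', 'administration']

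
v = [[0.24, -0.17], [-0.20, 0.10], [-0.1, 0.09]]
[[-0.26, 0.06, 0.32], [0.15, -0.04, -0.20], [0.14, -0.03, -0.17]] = v @ [[0.09, 0.09, 0.15],[1.66, -0.2, -1.7]]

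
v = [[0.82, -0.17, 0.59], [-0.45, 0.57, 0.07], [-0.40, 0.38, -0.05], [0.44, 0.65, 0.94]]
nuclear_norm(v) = 2.58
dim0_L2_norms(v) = [1.11, 0.96, 1.11]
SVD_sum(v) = [[0.61,0.17,0.69],[-0.09,-0.03,-0.1],[-0.15,-0.04,-0.17],[0.72,0.2,0.81]] + [[0.2, -0.34, -0.1],[-0.36, 0.59, 0.17],[-0.25, 0.42, 0.12],[-0.27, 0.46, 0.13]] + [[0.0, 0.0, -0.0], [0.00, 0.00, -0.00], [0.00, 0.0, -0.00], [-0.00, -0.0, 0.00]]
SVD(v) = [[-0.64,0.37,-0.57], [0.1,-0.64,-0.04], [0.16,-0.45,-0.75], [-0.75,-0.49,0.33]] @ diag([1.4678662197441865, 1.11069057287283, 0.005933992360503477]) @ [[-0.65, -0.18, -0.74],  [0.5, -0.83, -0.24],  [-0.57, -0.53, 0.63]]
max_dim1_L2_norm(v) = 1.22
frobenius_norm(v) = 1.84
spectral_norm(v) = 1.47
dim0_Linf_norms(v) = [0.82, 0.65, 0.94]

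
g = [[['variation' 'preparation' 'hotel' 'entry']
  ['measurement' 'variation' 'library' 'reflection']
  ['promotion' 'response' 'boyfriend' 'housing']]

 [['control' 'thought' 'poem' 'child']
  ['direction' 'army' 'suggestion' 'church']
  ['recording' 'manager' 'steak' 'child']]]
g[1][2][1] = 'manager'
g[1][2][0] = 'recording'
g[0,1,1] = 'variation'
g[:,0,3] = ['entry', 'child']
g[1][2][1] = 'manager'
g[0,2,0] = 'promotion'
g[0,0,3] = 'entry'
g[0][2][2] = 'boyfriend'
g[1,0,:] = ['control', 'thought', 'poem', 'child']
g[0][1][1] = 'variation'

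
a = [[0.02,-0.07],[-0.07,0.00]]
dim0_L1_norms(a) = [0.09, 0.07]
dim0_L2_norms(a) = [0.07, 0.07]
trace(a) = 0.02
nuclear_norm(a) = 0.14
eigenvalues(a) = [0.08, -0.06]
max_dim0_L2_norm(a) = 0.07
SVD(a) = [[-0.76, 0.66], [0.66, 0.76]] @ diag([0.08071067811865476, 0.06071067811865475]) @ [[-0.76, 0.66], [-0.66, -0.76]]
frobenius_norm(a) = 0.10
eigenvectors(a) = [[0.76, 0.66],[-0.66, 0.76]]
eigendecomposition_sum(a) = [[0.05, -0.04],[-0.04, 0.03]] + [[-0.03, -0.03], [-0.03, -0.03]]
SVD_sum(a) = [[0.05, -0.04], [-0.04, 0.03]] + [[-0.03, -0.03], [-0.03, -0.03]]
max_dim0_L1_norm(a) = 0.09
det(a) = -0.00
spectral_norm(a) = 0.08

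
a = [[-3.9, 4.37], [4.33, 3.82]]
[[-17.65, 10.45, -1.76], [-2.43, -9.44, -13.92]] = a@[[1.68, -2.40, -1.60], [-2.54, 0.25, -1.83]]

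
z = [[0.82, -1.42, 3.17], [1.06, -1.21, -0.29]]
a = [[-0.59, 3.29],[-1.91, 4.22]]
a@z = [[3.00,-3.14,-2.82], [2.91,-2.39,-7.28]]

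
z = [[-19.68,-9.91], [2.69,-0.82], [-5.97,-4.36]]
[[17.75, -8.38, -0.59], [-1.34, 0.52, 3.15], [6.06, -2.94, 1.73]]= z@[[-0.65, 0.28, 0.74], [-0.5, 0.29, -1.41]]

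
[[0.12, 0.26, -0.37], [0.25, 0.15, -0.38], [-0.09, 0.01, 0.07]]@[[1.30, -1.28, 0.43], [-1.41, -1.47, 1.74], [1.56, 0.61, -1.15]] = [[-0.79, -0.76, 0.93], [-0.48, -0.77, 0.81], [-0.02, 0.14, -0.1]]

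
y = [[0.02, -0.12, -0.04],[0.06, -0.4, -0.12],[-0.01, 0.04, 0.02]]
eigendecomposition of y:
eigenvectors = [[0.28, 0.89, -0.49], [0.95, -0.0, -0.31], [-0.09, 0.45, 0.82]]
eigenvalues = [-0.37, 0.0, 0.01]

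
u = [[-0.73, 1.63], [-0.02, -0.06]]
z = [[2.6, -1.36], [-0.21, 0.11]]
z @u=[[-1.87, 4.32], [0.15, -0.35]]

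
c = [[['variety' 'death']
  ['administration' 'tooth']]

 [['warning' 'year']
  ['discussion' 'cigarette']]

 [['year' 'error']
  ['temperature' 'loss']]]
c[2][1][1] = 'loss'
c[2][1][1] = 'loss'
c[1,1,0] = 'discussion'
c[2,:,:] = [['year', 'error'], ['temperature', 'loss']]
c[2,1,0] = 'temperature'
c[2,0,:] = ['year', 'error']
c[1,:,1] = ['year', 'cigarette']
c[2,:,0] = ['year', 'temperature']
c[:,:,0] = [['variety', 'administration'], ['warning', 'discussion'], ['year', 'temperature']]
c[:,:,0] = [['variety', 'administration'], ['warning', 'discussion'], ['year', 'temperature']]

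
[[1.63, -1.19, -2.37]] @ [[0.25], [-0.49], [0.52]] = [[-0.24]]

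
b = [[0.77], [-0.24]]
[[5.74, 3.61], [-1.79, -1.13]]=b @ [[7.45, 4.69]]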